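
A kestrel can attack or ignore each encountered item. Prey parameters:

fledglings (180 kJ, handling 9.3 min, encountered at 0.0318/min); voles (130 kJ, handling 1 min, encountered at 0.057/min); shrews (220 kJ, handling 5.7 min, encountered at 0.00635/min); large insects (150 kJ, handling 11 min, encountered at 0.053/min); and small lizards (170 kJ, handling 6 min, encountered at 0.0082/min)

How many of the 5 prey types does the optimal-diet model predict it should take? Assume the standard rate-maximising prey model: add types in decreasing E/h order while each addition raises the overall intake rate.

5

Rank by E/h (kJ/min): voles 130, shrews 38.6, small lizards 28.3, fledglings 19.4, large insects 13.6. Include each in turn until the next type's E/h falls below the running intake rate.
Rate on top 1: 7.01. shrews: 38.6 > 7.01 → include.
Rate on top 2: 8.056. small lizards: 28.3 > 8.056 → include.
Rate on top 3: 8.929. fledglings: 19.4 > 8.929 → include.
Rate on top 4: 11.07. large insects: 13.6 > 11.07 → include.
Optimal diet: voles, shrews, small lizards, fledglings, large insects — 5 of 5 types.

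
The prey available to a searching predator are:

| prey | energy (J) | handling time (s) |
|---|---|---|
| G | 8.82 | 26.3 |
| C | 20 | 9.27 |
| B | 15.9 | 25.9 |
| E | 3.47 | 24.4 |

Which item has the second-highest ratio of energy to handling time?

B

In descending order of E/h:
C: 20/9.27 = 2.16 J/s
B: 15.9/25.9 = 0.614 J/s
G: 8.82/26.3 = 0.335 J/s
E: 3.47/24.4 = 0.142 J/s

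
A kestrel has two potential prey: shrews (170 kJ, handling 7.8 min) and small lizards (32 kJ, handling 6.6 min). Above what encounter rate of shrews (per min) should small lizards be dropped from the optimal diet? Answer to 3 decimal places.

Drop small lizards once their profitability E₂/h₂ falls below the rate achievable on shrews alone: E₂/h₂ = λE₁/(1 + λh₁).
Solve for λ: λE₁h₂ = E₂(1 + λh₁) → λ(E₁h₂ − E₂h₁) = E₂ → λ = E₂/(E₁h₂ − E₂h₁).
λ = 32/(170×6.6 − 32×7.8) = 32/872.4 = 0.03668 per min.

0.037 per min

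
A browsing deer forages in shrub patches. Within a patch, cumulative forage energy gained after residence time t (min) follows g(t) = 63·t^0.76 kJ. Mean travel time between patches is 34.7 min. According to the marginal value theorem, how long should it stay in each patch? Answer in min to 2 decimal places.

109.88 min

Maximise g(t)/(T+t): set derivative to zero → g'(t)(T+t) = g(t).
g'(t) = 0.76·63·t^-0.24. Setting 0.76·63·t^-0.24 = 63·t^0.76/(34.7+t) gives 0.76(34.7+t) = t, so 0.24·t = 0.76×34.7.
t* = 0.76×34.7/0.24 = 109.9 min.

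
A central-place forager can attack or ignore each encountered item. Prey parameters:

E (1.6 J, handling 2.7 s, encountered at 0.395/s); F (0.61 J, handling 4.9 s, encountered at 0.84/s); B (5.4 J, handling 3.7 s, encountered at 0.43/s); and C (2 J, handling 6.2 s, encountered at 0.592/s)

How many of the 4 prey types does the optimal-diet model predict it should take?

1

E/h in descending order: B 1.46, E 0.593, C 0.323, F 0.124 J/s. The optimal diet is the largest prefix of this list for which every included type satisfies E_i/h_i > R on the types above it.
Rate on top 1: 0.8962. E: 0.593 < 0.8962 → exclude; stop.
Optimal diet: B — 1 of 4 types.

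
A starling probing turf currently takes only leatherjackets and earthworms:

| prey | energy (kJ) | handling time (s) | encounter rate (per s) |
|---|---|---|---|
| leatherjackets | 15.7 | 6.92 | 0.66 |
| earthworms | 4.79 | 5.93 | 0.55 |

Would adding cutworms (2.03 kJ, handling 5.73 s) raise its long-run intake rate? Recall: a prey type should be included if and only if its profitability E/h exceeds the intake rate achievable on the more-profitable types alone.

No

On leatherjackets and earthworms alone, R = ΣλE/(1+Σλh) = 13/8.829 = 1.472 kJ/s.
cutworms: E/h = 2.03/5.73 = 0.3543 kJ/s.
0.3543 < 1.472, so adding cutworms would lower the average — exclude it.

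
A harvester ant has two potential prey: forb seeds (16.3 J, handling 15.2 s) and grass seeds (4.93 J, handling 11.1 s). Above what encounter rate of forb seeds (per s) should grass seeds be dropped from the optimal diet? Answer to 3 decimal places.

0.047 per s

At the threshold, the rate on forb seeds alone equals the profitability of grass seeds: λ·16.3/(1 + λ·15.2) = 4.93/11.1 = 0.4441.
Rearranging, λ(16.3 − 0.4441×15.2) = 0.4441, so λ = 0.4441/9.549 = 0.04651 per s.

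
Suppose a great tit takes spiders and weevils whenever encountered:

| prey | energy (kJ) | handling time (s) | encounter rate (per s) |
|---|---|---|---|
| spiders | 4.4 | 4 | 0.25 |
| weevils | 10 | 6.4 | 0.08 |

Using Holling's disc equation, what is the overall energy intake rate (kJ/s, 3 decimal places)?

0.756 kJ/s

R = Σλ_iE_i / (1 + Σλ_ih_i)
Numerator: 0.25×4.4 + 0.08×10 = 1.9
Denominator: 1 + 0.25×4 + 0.08×6.4 = 2.512
R = 1.9/2.512 = 0.7564 kJ/s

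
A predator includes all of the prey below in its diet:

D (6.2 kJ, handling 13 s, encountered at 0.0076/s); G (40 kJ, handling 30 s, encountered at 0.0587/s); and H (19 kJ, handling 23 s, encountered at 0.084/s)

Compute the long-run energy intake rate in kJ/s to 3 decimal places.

R = (0.0076×6.2 + 0.0587×40 + 0.084×19) / (1 + 0.0076×13 + 0.0587×30 + 0.084×23) = 3.991/4.792 = 0.8329 kJ/s.

0.833 kJ/s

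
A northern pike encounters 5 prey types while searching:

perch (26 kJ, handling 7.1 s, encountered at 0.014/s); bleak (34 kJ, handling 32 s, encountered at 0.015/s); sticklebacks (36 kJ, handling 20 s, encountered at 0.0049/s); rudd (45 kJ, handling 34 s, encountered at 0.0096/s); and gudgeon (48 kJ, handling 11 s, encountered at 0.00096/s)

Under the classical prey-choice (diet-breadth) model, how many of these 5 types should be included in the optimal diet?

5

Profitabilities (E/h, kJ/s): gudgeon 4.36, perch 3.66, sticklebacks 1.8, rudd 1.32, bleak 1.06. Add prey in this order while the next type's profitability exceeds the intake rate on those already taken.
Rate on top 1: 0.0456. perch: 3.66 > 0.0456 → include.
Rate on top 2: 0.3695. sticklebacks: 1.8 > 0.3695 → include.
Rate on top 3: 0.4855. rudd: 1.32 > 0.4855 → include.
Rate on top 4: 0.6638. bleak: 1.06 > 0.6638 → include.
Optimal diet: gudgeon, perch, sticklebacks, rudd, bleak — 5 of 5 types.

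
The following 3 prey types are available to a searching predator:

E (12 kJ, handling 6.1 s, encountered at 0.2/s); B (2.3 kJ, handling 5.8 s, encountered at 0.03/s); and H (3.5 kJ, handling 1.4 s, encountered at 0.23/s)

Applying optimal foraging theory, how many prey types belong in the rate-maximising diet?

E/h in descending order: H 2.5, E 1.97, B 0.397 kJ/s. The optimal diet is the largest prefix of this list for which every included type satisfies E_i/h_i > R on the types above it.
Rate on top 1: 0.6089. E: 1.97 > 0.6089 → include.
Rate on top 2: 1.261. B: 0.397 < 1.261 → exclude; stop.
Optimal diet: H, E — 2 of 3 types.

2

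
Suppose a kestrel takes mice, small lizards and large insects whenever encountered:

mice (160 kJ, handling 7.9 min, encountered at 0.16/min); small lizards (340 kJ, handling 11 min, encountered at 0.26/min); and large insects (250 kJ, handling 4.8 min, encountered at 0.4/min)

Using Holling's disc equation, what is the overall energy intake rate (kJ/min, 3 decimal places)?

30.380 kJ/min

R = Σλ_iE_i / (1 + Σλ_ih_i)
Numerator: 0.16×160 + 0.26×340 + 0.4×250 = 214
Denominator: 1 + 0.16×7.9 + 0.26×11 + 0.4×4.8 = 7.044
R = 214/7.044 = 30.38 kJ/min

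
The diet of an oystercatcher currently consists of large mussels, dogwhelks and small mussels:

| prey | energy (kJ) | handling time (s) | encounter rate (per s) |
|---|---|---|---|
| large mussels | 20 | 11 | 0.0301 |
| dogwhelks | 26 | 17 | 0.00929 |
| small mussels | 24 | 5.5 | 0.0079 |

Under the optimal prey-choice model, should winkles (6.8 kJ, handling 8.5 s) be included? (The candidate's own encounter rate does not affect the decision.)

Yes

Intake rate on the current diet: R = (0.0301×20 + 0.00929×26 + 0.0079×24) / (1 + 0.0301×11 + 0.00929×17 + 0.0079×5.5) = 1.033/1.532 = 0.6742 kJ/s.
winkles: E/h = 6.8/8.5 = 0.8 kJ/s.
0.8 > 0.6742, so adding winkles raises the average — include it.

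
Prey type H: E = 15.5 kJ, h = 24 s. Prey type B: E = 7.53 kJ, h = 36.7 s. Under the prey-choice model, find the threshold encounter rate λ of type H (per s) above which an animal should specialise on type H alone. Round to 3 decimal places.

Drop type B once their profitability E₂/h₂ falls below the rate achievable on type H alone: E₂/h₂ = λE₁/(1 + λh₁).
Solve for λ: λE₁h₂ = E₂(1 + λh₁) → λ(E₁h₂ − E₂h₁) = E₂ → λ = E₂/(E₁h₂ − E₂h₁).
λ = 7.53/(15.5×36.7 − 7.53×24) = 7.53/388.1 = 0.0194 per s.

0.019 per s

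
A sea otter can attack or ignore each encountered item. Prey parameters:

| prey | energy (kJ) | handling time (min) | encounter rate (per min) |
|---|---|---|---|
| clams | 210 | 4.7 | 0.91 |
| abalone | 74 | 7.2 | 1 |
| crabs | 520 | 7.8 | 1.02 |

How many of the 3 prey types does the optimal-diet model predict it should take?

1

Rank by E/h (kJ/min): crabs 66.7, clams 44.7, abalone 10.3. Include each in turn until the next type's E/h falls below the running intake rate.
Rate on top 1: 59.22. clams: 44.7 < 59.22 → exclude; stop.
Optimal diet: crabs — 1 of 3 types.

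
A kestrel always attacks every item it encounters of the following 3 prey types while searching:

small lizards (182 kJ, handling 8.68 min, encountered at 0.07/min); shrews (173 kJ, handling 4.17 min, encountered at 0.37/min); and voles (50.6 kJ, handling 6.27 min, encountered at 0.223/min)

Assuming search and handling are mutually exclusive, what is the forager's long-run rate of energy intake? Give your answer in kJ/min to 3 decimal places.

R = (0.07×182 + 0.37×173 + 0.223×50.6) / (1 + 0.07×8.68 + 0.37×4.17 + 0.223×6.27) = 88.03/4.549 = 19.35 kJ/min.

19.354 kJ/min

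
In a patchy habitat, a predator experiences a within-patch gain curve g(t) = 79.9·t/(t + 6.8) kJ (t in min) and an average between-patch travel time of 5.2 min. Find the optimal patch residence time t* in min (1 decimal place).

5.9 min

Optimal t* satisfies g'(t*) = g(t*)/(T + t*).
g'(t) = 79.9·6.8/(t + 6.8)². Setting 79.9·6.8/(t+6.8)² = 79.9t/[(t+6.8)(5.2+t)] gives 6.8(5.2+t) = t(t+6.8), so t² = 6.8×5.2 = 35.36.
t* = √35.36 = 5.946 min.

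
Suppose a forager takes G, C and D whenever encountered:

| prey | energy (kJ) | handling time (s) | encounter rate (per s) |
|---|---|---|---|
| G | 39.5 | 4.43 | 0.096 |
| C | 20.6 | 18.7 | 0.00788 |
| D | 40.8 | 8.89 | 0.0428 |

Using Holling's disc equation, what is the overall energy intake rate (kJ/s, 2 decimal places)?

Energy encountered per unit search time: 0.096×39.5 + 0.00788×20.6 + 0.0428×40.8 = 5.701 kJ/s.
Handling time per unit search time: 0.096×4.43 + 0.00788×18.7 + 0.0428×8.89 = 0.9531.
Rate = 5.701/(1 + 0.9531) = 2.919 kJ/s.

2.92 kJ/s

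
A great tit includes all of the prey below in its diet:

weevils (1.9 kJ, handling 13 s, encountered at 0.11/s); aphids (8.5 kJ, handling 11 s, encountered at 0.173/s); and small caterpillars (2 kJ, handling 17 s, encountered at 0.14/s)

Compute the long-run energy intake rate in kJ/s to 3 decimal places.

0.292 kJ/s

Energy encountered per unit search time: 0.11×1.9 + 0.173×8.5 + 0.14×2 = 1.96 kJ/s.
Handling time per unit search time: 0.11×13 + 0.173×11 + 0.14×17 = 5.713.
Rate = 1.96/(1 + 5.713) = 0.2919 kJ/s.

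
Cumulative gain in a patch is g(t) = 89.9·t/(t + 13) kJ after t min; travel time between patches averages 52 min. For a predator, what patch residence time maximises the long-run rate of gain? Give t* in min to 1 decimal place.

26.0 min

By the marginal value theorem, leave when the instantaneous gain rate g'(t) equals the habitat-wide average g(t)/(T + t).
g'(t) = 89.9·13/(t + 13)². Setting 89.9·13/(t+13)² = 89.9t/[(t+13)(52+t)] gives 13(52+t) = t(t+13), so t² = 13×52 = 676.
t* = √676 = 26 min.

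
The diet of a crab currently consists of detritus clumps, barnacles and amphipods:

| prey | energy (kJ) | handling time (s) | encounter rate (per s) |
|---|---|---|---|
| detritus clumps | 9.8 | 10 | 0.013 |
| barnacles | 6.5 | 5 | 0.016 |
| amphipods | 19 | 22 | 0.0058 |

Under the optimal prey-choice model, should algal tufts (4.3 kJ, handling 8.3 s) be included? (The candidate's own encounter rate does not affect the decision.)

Yes

On detritus clumps, barnacles and amphipods alone, R = ΣλE/(1+Σλh) = 0.3416/1.338 = 0.2554 kJ/s.
Profitability of algal tufts: 4.3/8.3 = 0.5181 kJ/s.
Since 0.5181 > R, including algal tufts increases the long-run rate.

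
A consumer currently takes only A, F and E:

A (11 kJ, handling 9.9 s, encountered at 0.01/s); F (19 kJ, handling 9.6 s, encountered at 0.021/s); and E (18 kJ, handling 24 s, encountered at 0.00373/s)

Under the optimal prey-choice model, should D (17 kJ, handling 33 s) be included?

On A, F and E alone, R = ΣλE/(1+Σλh) = 0.5761/1.39 = 0.4145 kJ/s.
Profitability of D: 17/33 = 0.5152 kJ/s.
Since 0.5152 > R, including D increases the long-run rate.

Yes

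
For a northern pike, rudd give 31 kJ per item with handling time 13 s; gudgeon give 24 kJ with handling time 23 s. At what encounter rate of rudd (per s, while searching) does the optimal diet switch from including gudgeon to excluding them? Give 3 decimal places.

0.060 per s

The zero-one rule: include gudgeon iff E₂/h₂ > λE₁/(1+λh₁). Equality gives the switch point.
λE₁h₂ = E₂ + λE₂h₁ ⇒ λ = E₂/(E₁h₂ − E₂h₁) = 24/(713 − 312) = 0.05985 per s.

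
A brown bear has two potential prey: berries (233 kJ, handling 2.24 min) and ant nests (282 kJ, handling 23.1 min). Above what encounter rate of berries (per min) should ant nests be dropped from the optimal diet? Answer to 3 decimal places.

The zero-one rule: include ant nests iff E₂/h₂ > λE₁/(1+λh₁). Equality gives the switch point.
λE₁h₂ = E₂ + λE₂h₁ ⇒ λ = E₂/(E₁h₂ − E₂h₁) = 282/(5382 − 631.7) = 0.05936 per min.

0.059 per min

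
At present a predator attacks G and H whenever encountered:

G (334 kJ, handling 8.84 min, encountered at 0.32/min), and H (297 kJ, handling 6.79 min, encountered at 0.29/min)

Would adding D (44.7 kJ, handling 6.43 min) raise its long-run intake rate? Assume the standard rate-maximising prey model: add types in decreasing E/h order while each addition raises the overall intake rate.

Current rate: (0.32×334 + 0.29×297)/(1 + 0.32×8.84 + 0.29×6.79) = 33.29 kJ/min.
D: E/h = 44.7/6.43 = 6.952 kJ/min.
Since 6.952 < R, time spent handling D is better spent searching.

No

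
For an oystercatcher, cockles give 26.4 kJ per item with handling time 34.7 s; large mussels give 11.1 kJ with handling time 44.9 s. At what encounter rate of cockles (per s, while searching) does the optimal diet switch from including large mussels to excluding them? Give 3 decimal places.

The zero-one rule: include large mussels iff E₂/h₂ > λE₁/(1+λh₁). Equality gives the switch point.
λE₁h₂ = E₂ + λE₂h₁ ⇒ λ = E₂/(E₁h₂ − E₂h₁) = 11.1/(1185 − 385.2) = 0.01387 per s.

0.014 per s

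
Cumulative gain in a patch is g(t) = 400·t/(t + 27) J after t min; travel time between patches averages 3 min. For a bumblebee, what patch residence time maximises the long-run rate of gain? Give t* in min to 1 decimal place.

Optimal t* satisfies g'(t*) = g(t*)/(T + t*).
g'(t) = 400·27/(t + 27)². Setting 400·27/(t+27)² = 400t/[(t+27)(3+t)] gives 27(3+t) = t(t+27), so t² = 27×3 = 81.
t* = √81 = 9 min.

9.0 min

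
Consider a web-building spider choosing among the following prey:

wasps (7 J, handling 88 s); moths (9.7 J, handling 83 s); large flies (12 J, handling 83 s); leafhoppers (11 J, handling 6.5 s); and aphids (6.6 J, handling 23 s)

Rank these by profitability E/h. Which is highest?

leafhoppers

Profitability E/h (J/s): wasps = 7/88 = 0.0795, moths = 9.7/83 = 0.117, large flies = 12/83 = 0.145, leafhoppers = 11/6.5 = 1.69, aphids = 6.6/23 = 0.287.
Ranked: leafhoppers > aphids > large flies > moths > wasps.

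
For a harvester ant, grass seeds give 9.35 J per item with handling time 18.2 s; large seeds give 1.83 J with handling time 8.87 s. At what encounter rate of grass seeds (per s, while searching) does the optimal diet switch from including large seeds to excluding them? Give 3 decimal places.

Drop large seeds once their profitability E₂/h₂ falls below the rate achievable on grass seeds alone: E₂/h₂ = λE₁/(1 + λh₁).
Solve for λ: λE₁h₂ = E₂(1 + λh₁) → λ(E₁h₂ − E₂h₁) = E₂ → λ = E₂/(E₁h₂ − E₂h₁).
λ = 1.83/(9.35×8.87 − 1.83×18.2) = 1.83/49.63 = 0.03687 per s.

0.037 per s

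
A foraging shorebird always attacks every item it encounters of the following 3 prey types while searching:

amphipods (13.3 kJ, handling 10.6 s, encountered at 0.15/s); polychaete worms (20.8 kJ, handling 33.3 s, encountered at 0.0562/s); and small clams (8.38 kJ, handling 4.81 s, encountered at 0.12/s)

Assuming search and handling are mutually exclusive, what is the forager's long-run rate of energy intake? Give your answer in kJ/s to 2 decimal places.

R = (0.15×13.3 + 0.0562×20.8 + 0.12×8.38) / (1 + 0.15×10.6 + 0.0562×33.3 + 0.12×4.81) = 4.17/5.039 = 0.8275 kJ/s.

0.83 kJ/s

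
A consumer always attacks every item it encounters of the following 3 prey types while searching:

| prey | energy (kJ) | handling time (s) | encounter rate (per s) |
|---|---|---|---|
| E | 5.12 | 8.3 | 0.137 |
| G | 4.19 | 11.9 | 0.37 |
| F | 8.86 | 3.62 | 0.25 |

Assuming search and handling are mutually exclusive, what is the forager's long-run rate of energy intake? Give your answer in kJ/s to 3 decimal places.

0.600 kJ/s

R = (0.137×5.12 + 0.37×4.19 + 0.25×8.86) / (1 + 0.137×8.3 + 0.37×11.9 + 0.25×3.62) = 4.467/7.445 = 0.6 kJ/s.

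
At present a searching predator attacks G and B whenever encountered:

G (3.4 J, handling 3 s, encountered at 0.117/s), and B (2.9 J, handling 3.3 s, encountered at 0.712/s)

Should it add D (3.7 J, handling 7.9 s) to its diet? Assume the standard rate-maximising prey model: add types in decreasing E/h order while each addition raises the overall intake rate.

No

Intake rate on the current diet: R = (0.117×3.4 + 0.712×2.9) / (1 + 0.117×3 + 0.712×3.3) = 2.463/3.701 = 0.6655 J/s.
D: E/h = 3.7/7.9 = 0.4684 J/s.
Since 0.4684 < R, time spent handling D is better spent searching.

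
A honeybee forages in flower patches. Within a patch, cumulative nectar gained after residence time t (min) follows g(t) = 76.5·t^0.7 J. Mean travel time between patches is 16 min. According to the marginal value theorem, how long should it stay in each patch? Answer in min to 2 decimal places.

Maximise g(t)/(T+t): set derivative to zero → g'(t)(T+t) = g(t).
g'(t) = 0.7·76.5·t^-0.3. Setting 0.7·76.5·t^-0.3 = 76.5·t^0.7/(16+t) gives 0.7(16+t) = t, so 0.30·t = 0.7×16.
t* = 0.7×16/0.30 = 37.33 min.

37.33 min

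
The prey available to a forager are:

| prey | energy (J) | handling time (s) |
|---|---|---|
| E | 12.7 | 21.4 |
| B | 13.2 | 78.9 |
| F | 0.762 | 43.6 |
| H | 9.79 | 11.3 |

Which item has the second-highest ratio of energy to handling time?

In descending order of E/h:
H: 9.79/11.3 = 0.866 J/s
E: 12.7/21.4 = 0.593 J/s
B: 13.2/78.9 = 0.167 J/s
F: 0.762/43.6 = 0.0175 J/s

E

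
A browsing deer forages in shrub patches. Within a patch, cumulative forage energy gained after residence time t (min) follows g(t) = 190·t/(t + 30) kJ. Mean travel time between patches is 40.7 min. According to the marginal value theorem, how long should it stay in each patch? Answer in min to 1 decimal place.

34.9 min

Maximise g(t)/(T+t): set derivative to zero → g'(t)(T+t) = g(t).
g'(t) = 190·30/(t + 30)². Setting 190·30/(t+30)² = 190t/[(t+30)(40.7+t)] gives 30(40.7+t) = t(t+30), so t² = 30×40.7 = 1221.
t* = √1221 = 34.94 min.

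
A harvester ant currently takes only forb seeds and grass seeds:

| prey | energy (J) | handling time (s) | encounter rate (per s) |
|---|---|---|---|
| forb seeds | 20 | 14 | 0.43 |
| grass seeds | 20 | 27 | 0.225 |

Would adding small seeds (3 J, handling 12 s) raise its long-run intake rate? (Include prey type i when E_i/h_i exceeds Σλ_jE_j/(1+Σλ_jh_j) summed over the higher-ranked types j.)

Intake rate on the current diet: R = (0.43×20 + 0.225×20) / (1 + 0.43×14 + 0.225×27) = 13.1/13.09 = 1 J/s.
Profitability of small seeds: 3/12 = 0.25 J/s.
0.25 < 1, so adding small seeds would lower the average — exclude it.

No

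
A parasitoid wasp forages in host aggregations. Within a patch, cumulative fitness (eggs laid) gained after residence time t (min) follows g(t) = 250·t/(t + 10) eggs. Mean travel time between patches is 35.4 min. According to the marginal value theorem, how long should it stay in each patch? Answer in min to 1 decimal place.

By the marginal value theorem, leave when the instantaneous gain rate g'(t) equals the habitat-wide average g(t)/(T + t).
g'(t) = 250·10/(t + 10)². Setting 250·10/(t+10)² = 250t/[(t+10)(35.4+t)] gives 10(35.4+t) = t(t+10), so t² = 10×35.4 = 354.
t* = √354 = 18.81 min.

18.8 min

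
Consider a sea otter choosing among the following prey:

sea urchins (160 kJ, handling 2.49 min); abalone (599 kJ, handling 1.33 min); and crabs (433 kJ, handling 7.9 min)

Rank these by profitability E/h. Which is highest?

abalone

Profitability E/h (kJ/min): sea urchins = 160/2.49 = 64.3, abalone = 599/1.33 = 450, crabs = 433/7.9 = 54.8.
Ranked: abalone > sea urchins > crabs.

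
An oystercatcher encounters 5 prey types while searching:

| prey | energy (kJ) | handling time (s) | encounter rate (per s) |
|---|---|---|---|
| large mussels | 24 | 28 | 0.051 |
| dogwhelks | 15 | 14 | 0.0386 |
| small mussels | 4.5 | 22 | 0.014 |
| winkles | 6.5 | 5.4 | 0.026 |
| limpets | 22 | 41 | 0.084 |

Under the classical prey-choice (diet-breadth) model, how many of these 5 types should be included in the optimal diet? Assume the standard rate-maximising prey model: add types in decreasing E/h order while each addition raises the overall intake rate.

3

Profitabilities (E/h, kJ/s): winkles 1.2, dogwhelks 1.07, large mussels 0.857, limpets 0.537, small mussels 0.205. Add prey in this order while the next type's profitability exceeds the intake rate on those already taken.
Rate on top 1: 0.1482. dogwhelks: 1.07 > 0.1482 → include.
Rate on top 2: 0.445. large mussels: 0.857 > 0.445 → include.
Rate on top 3: 0.6343. limpets: 0.537 < 0.6343 → exclude; stop.
Optimal diet: winkles, dogwhelks, large mussels — 3 of 5 types.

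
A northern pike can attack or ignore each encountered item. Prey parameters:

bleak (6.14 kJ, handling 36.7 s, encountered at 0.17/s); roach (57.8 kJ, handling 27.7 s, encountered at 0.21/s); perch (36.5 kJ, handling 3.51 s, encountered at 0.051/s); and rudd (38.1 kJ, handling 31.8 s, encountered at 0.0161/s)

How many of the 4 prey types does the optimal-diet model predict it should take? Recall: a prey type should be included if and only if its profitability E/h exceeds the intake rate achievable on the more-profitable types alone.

2

E/h in descending order: perch 10.4, roach 2.09, rudd 1.2, bleak 0.167 kJ/s. The optimal diet is the largest prefix of this list for which every included type satisfies E_i/h_i > R on the types above it.
Rate on top 1: 1.579. roach: 2.09 > 1.579 → include.
Rate on top 2: 2.001. rudd: 1.2 < 2.001 → exclude; stop.
Optimal diet: perch, roach — 2 of 4 types.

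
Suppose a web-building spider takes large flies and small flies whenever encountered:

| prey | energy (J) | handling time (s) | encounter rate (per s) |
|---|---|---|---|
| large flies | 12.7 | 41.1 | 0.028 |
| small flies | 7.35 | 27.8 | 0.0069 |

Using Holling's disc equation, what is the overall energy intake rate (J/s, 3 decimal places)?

0.173 J/s

R = (0.028×12.7 + 0.0069×7.35) / (1 + 0.028×41.1 + 0.0069×27.8) = 0.4063/2.343 = 0.1734 J/s.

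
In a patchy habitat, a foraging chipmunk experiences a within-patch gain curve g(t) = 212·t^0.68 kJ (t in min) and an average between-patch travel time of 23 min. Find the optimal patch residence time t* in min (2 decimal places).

By the marginal value theorem, leave when the instantaneous gain rate g'(t) equals the habitat-wide average g(t)/(T + t).
g'(t) = 0.68·212·t^-0.32. Setting 0.68·212·t^-0.32 = 212·t^0.68/(23+t) gives 0.68(23+t) = t, so 0.32·t = 0.68×23.
t* = 0.68×23/0.32 = 48.88 min.

48.88 min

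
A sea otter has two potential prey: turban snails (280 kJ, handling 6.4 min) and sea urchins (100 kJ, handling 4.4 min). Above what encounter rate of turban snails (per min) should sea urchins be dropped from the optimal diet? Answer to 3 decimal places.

0.169 per min

At the threshold, the rate on turban snails alone equals the profitability of sea urchins: λ·280/(1 + λ·6.4) = 100/4.4 = 22.73.
Rearranging, λ(280 − 22.73×6.4) = 22.73, so λ = 22.73/134.5 = 0.1689 per min.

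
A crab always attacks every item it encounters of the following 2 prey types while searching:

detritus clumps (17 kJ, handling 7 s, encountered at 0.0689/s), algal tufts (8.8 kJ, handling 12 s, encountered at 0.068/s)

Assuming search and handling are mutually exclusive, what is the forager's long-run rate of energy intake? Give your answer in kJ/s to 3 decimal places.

0.770 kJ/s

Energy encountered per unit search time: 0.0689×17 + 0.068×8.8 = 1.77 kJ/s.
Handling time per unit search time: 0.0689×7 + 0.068×12 = 1.298.
Rate = 1.77/(1 + 1.298) = 0.77 kJ/s.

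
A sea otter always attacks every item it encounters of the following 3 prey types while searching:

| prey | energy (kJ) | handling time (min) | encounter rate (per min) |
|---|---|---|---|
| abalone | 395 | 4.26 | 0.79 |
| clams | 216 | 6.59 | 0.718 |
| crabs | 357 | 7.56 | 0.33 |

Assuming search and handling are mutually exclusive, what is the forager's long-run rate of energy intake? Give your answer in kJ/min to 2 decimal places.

Energy encountered per unit search time: 0.79×395 + 0.718×216 + 0.33×357 = 584.9 kJ/min.
Handling time per unit search time: 0.79×4.26 + 0.718×6.59 + 0.33×7.56 = 10.59.
Rate = 584.9/(1 + 10.59) = 50.46 kJ/min.

50.46 kJ/min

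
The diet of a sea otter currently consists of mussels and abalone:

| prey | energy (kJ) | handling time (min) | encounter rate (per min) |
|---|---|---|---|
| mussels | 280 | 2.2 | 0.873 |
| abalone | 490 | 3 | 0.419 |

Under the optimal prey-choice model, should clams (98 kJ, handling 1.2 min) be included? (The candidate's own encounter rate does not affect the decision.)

Current rate: (0.873×280 + 0.419×490)/(1 + 0.873×2.2 + 0.419×3) = 107.7 kJ/min.
clams: E/h = 98/1.2 = 81.67 kJ/min.
Since 81.67 < R, time spent handling clams is better spent searching.

No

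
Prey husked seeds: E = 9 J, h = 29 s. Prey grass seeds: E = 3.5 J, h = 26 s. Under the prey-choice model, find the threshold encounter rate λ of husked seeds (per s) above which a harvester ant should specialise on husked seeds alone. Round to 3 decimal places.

0.026 per s

At the threshold, the rate on husked seeds alone equals the profitability of grass seeds: λ·9/(1 + λ·29) = 3.5/26 = 0.1346.
Rearranging, λ(9 − 0.1346×29) = 0.1346, so λ = 0.1346/5.096 = 0.02642 per s.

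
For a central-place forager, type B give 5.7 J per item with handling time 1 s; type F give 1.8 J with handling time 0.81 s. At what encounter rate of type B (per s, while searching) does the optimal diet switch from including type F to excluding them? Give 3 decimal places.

0.639 per s

Drop type F once their profitability E₂/h₂ falls below the rate achievable on type B alone: E₂/h₂ = λE₁/(1 + λh₁).
Solve for λ: λE₁h₂ = E₂(1 + λh₁) → λ(E₁h₂ − E₂h₁) = E₂ → λ = E₂/(E₁h₂ − E₂h₁).
λ = 1.8/(5.7×0.81 − 1.8×1) = 1.8/2.817 = 0.639 per s.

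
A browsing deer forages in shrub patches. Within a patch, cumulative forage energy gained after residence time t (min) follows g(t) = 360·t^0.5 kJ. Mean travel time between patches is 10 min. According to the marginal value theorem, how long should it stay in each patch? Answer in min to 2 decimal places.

10.00 min

By the marginal value theorem, leave when the instantaneous gain rate g'(t) equals the habitat-wide average g(t)/(T + t).
g'(t) = 0.5·360·t^-0.5. Setting 0.5·360·t^-0.5 = 360·t^0.5/(10+t) gives 0.5(10+t) = t, so 0.50·t = 0.5×10.
t* = 0.5×10/0.50 = 10 min.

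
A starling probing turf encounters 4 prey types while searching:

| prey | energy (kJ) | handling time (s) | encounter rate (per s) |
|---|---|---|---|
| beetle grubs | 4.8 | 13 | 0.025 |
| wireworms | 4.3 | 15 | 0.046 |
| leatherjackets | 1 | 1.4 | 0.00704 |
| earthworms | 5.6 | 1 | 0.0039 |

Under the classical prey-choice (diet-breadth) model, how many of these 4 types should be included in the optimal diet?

Profitabilities (E/h, kJ/s): earthworms 5.6, leatherjackets 0.714, beetle grubs 0.369, wireworms 0.287. Add prey in this order while the next type's profitability exceeds the intake rate on those already taken.
Rate on top 1: 0.02176. leatherjackets: 0.714 > 0.02176 → include.
Rate on top 2: 0.02849. beetle grubs: 0.369 > 0.02849 → include.
Rate on top 3: 0.1112. wireworms: 0.287 > 0.1112 → include.
Optimal diet: earthworms, leatherjackets, beetle grubs, wireworms — 4 of 4 types.

4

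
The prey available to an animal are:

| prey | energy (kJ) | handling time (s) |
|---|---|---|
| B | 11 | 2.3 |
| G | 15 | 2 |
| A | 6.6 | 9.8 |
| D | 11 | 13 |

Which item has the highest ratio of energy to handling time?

G

Profitability E/h (kJ/s): B = 11/2.3 = 4.78, G = 15/2 = 7.5, A = 6.6/9.8 = 0.673, D = 11/13 = 0.846.
Ranked: G > B > D > A.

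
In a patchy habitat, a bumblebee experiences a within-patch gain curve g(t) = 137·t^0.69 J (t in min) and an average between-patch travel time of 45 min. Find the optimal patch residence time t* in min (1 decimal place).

Optimal t* satisfies g'(t*) = g(t*)/(T + t*).
g'(t) = 0.69·137·t^-0.31. Setting 0.69·137·t^-0.31 = 137·t^0.69/(45+t) gives 0.69(45+t) = t, so 0.31·t = 0.69×45.
t* = 0.69×45/0.31 = 100.2 min.

100.2 min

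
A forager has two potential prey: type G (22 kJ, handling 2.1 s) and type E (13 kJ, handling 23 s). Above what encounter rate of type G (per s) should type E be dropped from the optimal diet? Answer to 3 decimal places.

0.027 per s

At the threshold, the rate on type G alone equals the profitability of type E: λ·22/(1 + λ·2.1) = 13/23 = 0.5652.
Rearranging, λ(22 − 0.5652×2.1) = 0.5652, so λ = 0.5652/20.81 = 0.02716 per s.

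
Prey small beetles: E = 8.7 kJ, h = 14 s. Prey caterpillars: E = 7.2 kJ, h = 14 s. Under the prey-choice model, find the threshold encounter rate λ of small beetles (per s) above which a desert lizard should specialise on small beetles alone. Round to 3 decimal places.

0.343 per s

The zero-one rule: include caterpillars iff E₂/h₂ > λE₁/(1+λh₁). Equality gives the switch point.
λE₁h₂ = E₂ + λE₂h₁ ⇒ λ = E₂/(E₁h₂ − E₂h₁) = 7.2/(121.8 − 100.8) = 0.3429 per s.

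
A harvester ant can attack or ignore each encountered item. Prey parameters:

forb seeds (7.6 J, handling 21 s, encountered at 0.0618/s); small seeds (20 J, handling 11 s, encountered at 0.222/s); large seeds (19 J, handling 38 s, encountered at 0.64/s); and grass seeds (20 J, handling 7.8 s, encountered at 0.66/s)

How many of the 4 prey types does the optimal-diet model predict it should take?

1

E/h in descending order: grass seeds 2.56, small seeds 1.82, large seeds 0.5, forb seeds 0.362 J/s. The optimal diet is the largest prefix of this list for which every included type satisfies E_i/h_i > R on the types above it.
Rate on top 1: 2.147. small seeds: 1.82 < 2.147 → exclude; stop.
Optimal diet: grass seeds — 1 of 4 types.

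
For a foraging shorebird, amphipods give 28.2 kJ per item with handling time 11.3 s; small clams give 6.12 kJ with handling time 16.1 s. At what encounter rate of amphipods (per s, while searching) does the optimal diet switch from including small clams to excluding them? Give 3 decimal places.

0.016 per s

At the threshold, the rate on amphipods alone equals the profitability of small clams: λ·28.2/(1 + λ·11.3) = 6.12/16.1 = 0.3801.
Rearranging, λ(28.2 − 0.3801×11.3) = 0.3801, so λ = 0.3801/23.9 = 0.0159 per s.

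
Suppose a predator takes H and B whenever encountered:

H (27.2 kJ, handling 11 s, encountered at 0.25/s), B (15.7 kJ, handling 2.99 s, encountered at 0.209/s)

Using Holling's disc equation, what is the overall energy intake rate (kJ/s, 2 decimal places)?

2.30 kJ/s

R = Σλ_iE_i / (1 + Σλ_ih_i)
Numerator: 0.25×27.2 + 0.209×15.7 = 10.08
Denominator: 1 + 0.25×11 + 0.209×2.99 = 4.375
R = 10.08/4.375 = 2.304 kJ/s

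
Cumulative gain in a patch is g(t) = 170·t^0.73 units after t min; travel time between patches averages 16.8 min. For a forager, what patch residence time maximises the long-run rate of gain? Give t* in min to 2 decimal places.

45.42 min

By the marginal value theorem, leave when the instantaneous gain rate g'(t) equals the habitat-wide average g(t)/(T + t).
g'(t) = 0.73·170·t^-0.27. Setting 0.73·170·t^-0.27 = 170·t^0.73/(16.8+t) gives 0.73(16.8+t) = t, so 0.27·t = 0.73×16.8.
t* = 0.73×16.8/0.27 = 45.42 min.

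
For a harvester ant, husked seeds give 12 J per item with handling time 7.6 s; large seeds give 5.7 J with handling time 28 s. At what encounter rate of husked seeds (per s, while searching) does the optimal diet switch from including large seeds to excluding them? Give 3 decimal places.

At the threshold, the rate on husked seeds alone equals the profitability of large seeds: λ·12/(1 + λ·7.6) = 5.7/28 = 0.2036.
Rearranging, λ(12 − 0.2036×7.6) = 0.2036, so λ = 0.2036/10.45 = 0.01948 per s.

0.019 per s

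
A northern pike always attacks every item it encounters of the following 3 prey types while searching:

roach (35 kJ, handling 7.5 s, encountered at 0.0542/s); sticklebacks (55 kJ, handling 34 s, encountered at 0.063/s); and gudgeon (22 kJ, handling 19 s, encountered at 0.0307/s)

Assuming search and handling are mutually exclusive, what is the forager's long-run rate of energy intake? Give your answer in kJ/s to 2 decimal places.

R = Σλ_iE_i / (1 + Σλ_ih_i)
Numerator: 0.0542×35 + 0.063×55 + 0.0307×22 = 6.037
Denominator: 1 + 0.0542×7.5 + 0.063×34 + 0.0307×19 = 4.132
R = 6.037/4.132 = 1.461 kJ/s

1.46 kJ/s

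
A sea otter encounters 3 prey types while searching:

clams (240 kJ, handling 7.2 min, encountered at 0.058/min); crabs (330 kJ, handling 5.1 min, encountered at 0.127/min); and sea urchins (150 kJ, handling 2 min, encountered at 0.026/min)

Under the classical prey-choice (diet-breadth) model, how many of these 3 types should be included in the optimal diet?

Profitabilities (E/h, kJ/min): sea urchins 75, crabs 64.7, clams 33.3. Add prey in this order while the next type's profitability exceeds the intake rate on those already taken.
Rate on top 1: 3.707. crabs: 64.7 > 3.707 → include.
Rate on top 2: 26.95. clams: 33.3 > 26.95 → include.
Optimal diet: sea urchins, crabs, clams — 3 of 3 types.

3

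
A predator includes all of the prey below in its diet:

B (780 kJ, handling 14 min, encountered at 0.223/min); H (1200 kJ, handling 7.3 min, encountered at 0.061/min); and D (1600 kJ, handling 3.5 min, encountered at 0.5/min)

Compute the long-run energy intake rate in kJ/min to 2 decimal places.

165.76 kJ/min

R = (0.223×780 + 0.061×1200 + 0.5×1600) / (1 + 0.223×14 + 0.061×7.3 + 0.5×3.5) = 1047/6.317 = 165.8 kJ/min.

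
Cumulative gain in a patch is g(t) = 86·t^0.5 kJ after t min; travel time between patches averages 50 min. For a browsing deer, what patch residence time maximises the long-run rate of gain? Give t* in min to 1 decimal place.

Maximise g(t)/(T+t): set derivative to zero → g'(t)(T+t) = g(t).
g'(t) = 0.5·86·t^-0.5. Setting 0.5·86·t^-0.5 = 86·t^0.5/(50+t) gives 0.5(50+t) = t, so 0.50·t = 0.5×50.
t* = 0.5×50/0.50 = 50 min.

50.0 min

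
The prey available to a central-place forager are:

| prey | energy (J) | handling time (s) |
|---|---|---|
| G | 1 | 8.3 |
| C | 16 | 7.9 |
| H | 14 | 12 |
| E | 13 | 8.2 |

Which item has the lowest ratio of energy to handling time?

G

In descending order of E/h:
C: 16/7.9 = 2.03 J/s
E: 13/8.2 = 1.59 J/s
H: 14/12 = 1.17 J/s
G: 1/8.3 = 0.12 J/s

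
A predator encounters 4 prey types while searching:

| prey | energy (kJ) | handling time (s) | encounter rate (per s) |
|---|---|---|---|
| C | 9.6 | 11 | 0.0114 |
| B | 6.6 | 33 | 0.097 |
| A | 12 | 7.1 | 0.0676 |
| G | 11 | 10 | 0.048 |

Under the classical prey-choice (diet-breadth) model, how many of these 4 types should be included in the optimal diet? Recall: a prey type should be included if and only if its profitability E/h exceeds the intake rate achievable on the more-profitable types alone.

3

Rank by E/h (kJ/s): A 1.69, G 1.1, C 0.873, B 0.2. Include each in turn until the next type's E/h falls below the running intake rate.
Rate on top 1: 0.5481. G: 1.1 > 0.5481 → include.
Rate on top 2: 0.6833. C: 0.873 > 0.6833 → include.
Rate on top 3: 0.6947. B: 0.2 < 0.6947 → exclude; stop.
Optimal diet: A, G, C — 3 of 4 types.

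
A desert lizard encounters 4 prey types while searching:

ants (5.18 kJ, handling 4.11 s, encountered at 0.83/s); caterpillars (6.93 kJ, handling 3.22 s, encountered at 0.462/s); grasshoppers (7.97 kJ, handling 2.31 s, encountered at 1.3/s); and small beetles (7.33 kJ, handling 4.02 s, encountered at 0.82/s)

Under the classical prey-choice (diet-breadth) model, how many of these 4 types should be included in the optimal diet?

1

Rank by E/h (kJ/s): grasshoppers 3.45, caterpillars 2.15, small beetles 1.82, ants 1.26. Include each in turn until the next type's E/h falls below the running intake rate.
Rate on top 1: 2.588. caterpillars: 2.15 < 2.588 → exclude; stop.
Optimal diet: grasshoppers — 1 of 4 types.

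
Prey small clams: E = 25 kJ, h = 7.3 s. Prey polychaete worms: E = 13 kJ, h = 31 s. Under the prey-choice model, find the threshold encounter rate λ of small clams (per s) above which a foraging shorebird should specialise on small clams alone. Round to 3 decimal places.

Drop polychaete worms once their profitability E₂/h₂ falls below the rate achievable on small clams alone: E₂/h₂ = λE₁/(1 + λh₁).
Solve for λ: λE₁h₂ = E₂(1 + λh₁) → λ(E₁h₂ − E₂h₁) = E₂ → λ = E₂/(E₁h₂ − E₂h₁).
λ = 13/(25×31 − 13×7.3) = 13/680.1 = 0.01911 per s.

0.019 per s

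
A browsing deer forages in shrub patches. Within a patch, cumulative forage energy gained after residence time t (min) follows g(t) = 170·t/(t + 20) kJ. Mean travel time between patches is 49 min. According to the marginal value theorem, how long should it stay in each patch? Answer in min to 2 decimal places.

Maximise g(t)/(T+t): set derivative to zero → g'(t)(T+t) = g(t).
g'(t) = 170·20/(t + 20)². Setting 170·20/(t+20)² = 170t/[(t+20)(49+t)] gives 20(49+t) = t(t+20), so t² = 20×49 = 980.
t* = √980 = 31.3 min.

31.30 min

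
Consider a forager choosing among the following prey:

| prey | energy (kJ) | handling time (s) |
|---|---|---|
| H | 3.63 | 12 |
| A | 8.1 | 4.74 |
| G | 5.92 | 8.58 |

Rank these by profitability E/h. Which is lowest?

In descending order of E/h:
A: 8.1/4.74 = 1.71 kJ/s
G: 5.92/8.58 = 0.69 kJ/s
H: 3.63/12 = 0.302 kJ/s

H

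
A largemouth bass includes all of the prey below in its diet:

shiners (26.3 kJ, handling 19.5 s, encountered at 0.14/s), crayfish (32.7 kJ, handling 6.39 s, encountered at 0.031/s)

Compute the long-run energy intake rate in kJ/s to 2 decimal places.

1.20 kJ/s

R = (0.14×26.3 + 0.031×32.7) / (1 + 0.14×19.5 + 0.031×6.39) = 4.696/3.928 = 1.195 kJ/s.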